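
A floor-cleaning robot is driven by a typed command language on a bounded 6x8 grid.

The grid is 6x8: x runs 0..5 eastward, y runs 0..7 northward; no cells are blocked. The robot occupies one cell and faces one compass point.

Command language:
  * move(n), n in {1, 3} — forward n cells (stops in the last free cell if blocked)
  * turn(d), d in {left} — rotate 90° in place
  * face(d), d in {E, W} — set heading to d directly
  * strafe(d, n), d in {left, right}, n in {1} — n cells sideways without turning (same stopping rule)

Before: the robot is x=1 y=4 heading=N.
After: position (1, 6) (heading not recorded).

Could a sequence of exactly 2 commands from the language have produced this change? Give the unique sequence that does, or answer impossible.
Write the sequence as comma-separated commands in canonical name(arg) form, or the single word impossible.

from: x=1 y=4 heading=N
t=1 move(1) ⇒ x=1 y=5 heading=N
t=2 move(1) ⇒ x=1 y=6 heading=N
uniquely the one of 49 2-step routes that fits.

move(1), move(1)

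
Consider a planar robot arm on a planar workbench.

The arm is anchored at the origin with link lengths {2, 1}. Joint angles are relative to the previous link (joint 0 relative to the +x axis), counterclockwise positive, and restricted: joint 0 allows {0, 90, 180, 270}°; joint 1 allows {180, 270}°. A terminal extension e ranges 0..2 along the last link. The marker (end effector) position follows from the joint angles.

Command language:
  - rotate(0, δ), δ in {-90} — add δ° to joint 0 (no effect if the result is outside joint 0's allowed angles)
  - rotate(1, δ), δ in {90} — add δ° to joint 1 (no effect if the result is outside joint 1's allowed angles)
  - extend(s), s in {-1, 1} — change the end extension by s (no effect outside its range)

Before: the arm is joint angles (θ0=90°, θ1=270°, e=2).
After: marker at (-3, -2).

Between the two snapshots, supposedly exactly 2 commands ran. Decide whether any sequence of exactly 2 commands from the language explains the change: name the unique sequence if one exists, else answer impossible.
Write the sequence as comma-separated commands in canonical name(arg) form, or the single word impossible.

from: joint angles (θ0=90°, θ1=270°, e=2)
1. rotate(0, -90) → joint angles (θ0=0°, θ1=270°, e=2)
2. rotate(0, -90) → joint angles (θ0=270°, θ1=270°, e=2)
no other 2-command option fits: unique.

rotate(0, -90), rotate(0, -90)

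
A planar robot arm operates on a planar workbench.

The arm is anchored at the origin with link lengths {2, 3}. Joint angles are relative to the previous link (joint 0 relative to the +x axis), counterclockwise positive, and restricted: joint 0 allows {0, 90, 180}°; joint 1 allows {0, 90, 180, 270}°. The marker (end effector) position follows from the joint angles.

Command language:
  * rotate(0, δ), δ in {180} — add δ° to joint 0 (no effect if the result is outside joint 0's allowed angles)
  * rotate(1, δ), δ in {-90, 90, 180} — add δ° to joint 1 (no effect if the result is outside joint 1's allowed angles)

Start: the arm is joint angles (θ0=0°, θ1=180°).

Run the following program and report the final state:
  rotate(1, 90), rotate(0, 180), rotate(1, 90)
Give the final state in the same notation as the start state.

begin: joint angles (θ0=0°, θ1=180°)
1. rotate(1, 90) → joint angles (θ0=0°, θ1=270°)
2. rotate(0, 180) → joint angles (θ0=180°, θ1=270°)
3. rotate(1, 90) → joint angles (θ0=180°, θ1=0°)

joint angles (θ0=180°, θ1=0°)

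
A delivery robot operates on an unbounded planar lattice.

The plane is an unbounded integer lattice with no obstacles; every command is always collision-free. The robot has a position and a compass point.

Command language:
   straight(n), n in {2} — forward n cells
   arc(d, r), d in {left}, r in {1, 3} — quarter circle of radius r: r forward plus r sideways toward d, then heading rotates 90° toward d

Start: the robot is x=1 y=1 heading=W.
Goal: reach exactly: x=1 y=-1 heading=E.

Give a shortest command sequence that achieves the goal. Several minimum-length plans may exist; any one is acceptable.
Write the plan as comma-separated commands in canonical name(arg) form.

arc(left, 1), arc(left, 1)

from: x=1 y=1 heading=W
step 1 (arc(left, 1)): x=0 y=0 heading=S
step 2 (arc(left, 1)): x=1 y=-1 heading=E
nothing shorter than 2 reaches the goal.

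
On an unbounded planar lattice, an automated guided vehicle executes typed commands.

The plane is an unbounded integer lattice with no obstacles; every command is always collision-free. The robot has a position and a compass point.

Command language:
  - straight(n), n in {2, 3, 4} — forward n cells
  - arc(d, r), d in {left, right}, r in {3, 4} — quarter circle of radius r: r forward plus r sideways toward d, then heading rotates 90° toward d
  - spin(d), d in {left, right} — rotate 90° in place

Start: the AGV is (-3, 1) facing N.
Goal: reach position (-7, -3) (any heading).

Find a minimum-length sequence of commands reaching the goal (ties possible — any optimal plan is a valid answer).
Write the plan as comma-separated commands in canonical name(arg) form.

spin(left), arc(left, 4)

t0: (-3, 1) facing N
t=1 spin(left) ⇒ (-3, 1) facing W
t=2 arc(left, 4) ⇒ (-7, -3) facing S
shorter routes all fall short; 2 is best.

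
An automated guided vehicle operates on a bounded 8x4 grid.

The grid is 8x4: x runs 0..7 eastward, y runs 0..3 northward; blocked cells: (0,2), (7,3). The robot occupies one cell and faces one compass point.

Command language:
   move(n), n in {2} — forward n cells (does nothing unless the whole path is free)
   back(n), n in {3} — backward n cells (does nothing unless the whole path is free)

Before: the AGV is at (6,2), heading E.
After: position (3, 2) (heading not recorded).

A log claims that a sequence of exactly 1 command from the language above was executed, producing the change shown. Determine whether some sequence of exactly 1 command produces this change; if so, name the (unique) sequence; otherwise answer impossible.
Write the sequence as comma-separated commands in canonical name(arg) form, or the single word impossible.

back(3)

begin: at (6,2), heading E
[1] after back(3): at (3,2), heading E
uniquely the one of 2 1-step routes that fits.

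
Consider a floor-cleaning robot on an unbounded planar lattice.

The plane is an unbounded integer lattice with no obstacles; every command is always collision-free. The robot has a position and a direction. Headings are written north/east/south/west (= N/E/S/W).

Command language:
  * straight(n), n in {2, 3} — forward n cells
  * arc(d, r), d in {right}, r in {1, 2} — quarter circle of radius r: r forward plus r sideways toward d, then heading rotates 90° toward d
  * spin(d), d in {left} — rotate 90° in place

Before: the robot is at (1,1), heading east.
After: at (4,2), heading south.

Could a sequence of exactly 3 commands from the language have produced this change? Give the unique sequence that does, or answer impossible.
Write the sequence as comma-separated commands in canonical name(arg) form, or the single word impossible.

spin(left), arc(right, 2), arc(right, 1)

key: cell and facing (now S) both changed — the 3 commands mix motion and turning
initial: at (1,1), heading east
[1] after spin(left): at (1,1), heading north
[2] after arc(right, 2): at (3,3), heading east
[3] after arc(right, 1): at (4,2), heading south
no rival 3-sequence matches.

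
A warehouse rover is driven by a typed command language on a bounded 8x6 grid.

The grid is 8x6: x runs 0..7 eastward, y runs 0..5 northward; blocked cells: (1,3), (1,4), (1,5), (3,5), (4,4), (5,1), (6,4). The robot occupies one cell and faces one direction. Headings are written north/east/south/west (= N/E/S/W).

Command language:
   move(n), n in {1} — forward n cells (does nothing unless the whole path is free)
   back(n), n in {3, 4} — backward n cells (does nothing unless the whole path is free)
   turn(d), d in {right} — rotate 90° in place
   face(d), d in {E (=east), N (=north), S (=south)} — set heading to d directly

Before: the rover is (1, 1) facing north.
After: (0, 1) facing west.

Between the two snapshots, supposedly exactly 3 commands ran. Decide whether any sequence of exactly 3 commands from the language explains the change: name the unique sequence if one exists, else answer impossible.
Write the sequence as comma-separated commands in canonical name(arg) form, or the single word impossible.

face(S), turn(right), move(1)

key: cell and facing (now W) both changed — the 3 commands mix motion and turning
from: (1, 1) facing north
1. face(S) → (1, 1) facing south
2. turn(right) → (1, 1) facing west
3. move(1) → (0, 1) facing west
all 343 alternatives checked — unique.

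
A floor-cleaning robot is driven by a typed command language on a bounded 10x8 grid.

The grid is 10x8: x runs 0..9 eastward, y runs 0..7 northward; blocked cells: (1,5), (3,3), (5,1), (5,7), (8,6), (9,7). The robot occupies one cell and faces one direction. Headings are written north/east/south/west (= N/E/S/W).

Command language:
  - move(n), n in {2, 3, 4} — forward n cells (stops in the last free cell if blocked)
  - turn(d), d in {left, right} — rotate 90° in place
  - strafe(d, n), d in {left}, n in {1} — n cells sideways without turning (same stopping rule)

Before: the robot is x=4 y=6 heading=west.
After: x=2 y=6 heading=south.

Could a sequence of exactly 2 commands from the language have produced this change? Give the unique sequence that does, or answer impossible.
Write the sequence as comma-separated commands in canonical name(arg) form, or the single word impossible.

move(2), turn(left)

key: order matters: swapping move(2) and turn(left) lands elsewhere
from: x=4 y=6 heading=west
1. move(2) → x=2 y=6 heading=west
2. turn(left) → x=2 y=6 heading=south
all 36 alternatives checked — unique.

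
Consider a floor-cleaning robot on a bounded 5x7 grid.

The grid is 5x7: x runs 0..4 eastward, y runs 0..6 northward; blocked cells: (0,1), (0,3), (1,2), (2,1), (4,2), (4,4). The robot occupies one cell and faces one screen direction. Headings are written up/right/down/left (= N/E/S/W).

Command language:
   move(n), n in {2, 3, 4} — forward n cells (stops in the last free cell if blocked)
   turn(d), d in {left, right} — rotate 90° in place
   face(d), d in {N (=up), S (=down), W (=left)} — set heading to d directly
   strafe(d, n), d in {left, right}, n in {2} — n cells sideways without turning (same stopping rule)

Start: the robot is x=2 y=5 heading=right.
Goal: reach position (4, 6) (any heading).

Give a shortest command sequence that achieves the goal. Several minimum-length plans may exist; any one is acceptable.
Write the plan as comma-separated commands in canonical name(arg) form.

start: x=2 y=5 heading=right
1. strafe(left, 2) → x=2 y=6 heading=right
2. move(3) → x=4 y=6 heading=right
no 1-step plan works, so 2 is optimal.

strafe(left, 2), move(3)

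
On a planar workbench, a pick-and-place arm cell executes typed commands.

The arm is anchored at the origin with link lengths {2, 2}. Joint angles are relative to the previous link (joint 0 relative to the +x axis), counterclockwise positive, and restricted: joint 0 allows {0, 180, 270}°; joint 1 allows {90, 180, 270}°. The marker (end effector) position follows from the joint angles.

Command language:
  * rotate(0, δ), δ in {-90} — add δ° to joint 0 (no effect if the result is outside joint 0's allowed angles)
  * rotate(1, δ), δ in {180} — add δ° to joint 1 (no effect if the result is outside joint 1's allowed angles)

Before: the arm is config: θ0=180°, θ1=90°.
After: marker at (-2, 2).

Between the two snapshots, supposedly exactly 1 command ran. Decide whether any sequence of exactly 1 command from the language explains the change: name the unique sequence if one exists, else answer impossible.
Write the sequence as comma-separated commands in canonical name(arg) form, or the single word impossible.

rotate(1, 180)

initial: config: θ0=180°, θ1=90°
[1] after rotate(1, 180): config: θ0=180°, θ1=270°
no rival 1-sequence matches.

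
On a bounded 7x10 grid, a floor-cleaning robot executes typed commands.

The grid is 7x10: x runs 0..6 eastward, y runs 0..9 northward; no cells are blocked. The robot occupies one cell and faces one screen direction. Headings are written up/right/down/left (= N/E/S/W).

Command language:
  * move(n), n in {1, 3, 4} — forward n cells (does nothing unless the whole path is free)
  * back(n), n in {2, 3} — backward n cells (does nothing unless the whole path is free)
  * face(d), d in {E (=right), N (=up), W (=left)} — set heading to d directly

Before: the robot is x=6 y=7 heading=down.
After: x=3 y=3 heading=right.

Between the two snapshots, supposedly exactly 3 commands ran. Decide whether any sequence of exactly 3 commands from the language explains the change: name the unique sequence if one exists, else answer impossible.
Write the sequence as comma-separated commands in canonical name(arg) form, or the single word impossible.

move(4), face(E), back(3)

key: running back(3) before move(4) would end elsewhere — order is forced
begin: x=6 y=7 heading=down
[1] after move(4): x=6 y=3 heading=down
[2] after face(E): x=6 y=3 heading=right
[3] after back(3): x=3 y=3 heading=right
all 512 alternatives checked — unique.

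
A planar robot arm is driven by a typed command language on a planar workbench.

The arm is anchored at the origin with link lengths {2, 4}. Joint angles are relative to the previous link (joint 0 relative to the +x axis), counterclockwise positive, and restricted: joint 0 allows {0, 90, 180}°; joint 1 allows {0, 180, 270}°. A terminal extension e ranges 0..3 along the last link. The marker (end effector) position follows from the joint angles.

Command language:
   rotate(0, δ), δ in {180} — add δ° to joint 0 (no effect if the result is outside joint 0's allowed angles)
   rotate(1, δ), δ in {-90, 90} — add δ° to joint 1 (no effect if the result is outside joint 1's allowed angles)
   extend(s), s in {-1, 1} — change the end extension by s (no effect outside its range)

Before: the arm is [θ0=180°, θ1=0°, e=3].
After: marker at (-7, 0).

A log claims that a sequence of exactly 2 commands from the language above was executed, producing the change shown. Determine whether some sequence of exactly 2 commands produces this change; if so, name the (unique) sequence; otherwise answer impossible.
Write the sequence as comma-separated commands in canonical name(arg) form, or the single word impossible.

from: [θ0=180°, θ1=0°, e=3]
[1] after extend(-1): [θ0=180°, θ1=0°, e=2]
[2] after extend(-1): [θ0=180°, θ1=0°, e=1]
uniquely the one of 25 2-step routes that fits.

extend(-1), extend(-1)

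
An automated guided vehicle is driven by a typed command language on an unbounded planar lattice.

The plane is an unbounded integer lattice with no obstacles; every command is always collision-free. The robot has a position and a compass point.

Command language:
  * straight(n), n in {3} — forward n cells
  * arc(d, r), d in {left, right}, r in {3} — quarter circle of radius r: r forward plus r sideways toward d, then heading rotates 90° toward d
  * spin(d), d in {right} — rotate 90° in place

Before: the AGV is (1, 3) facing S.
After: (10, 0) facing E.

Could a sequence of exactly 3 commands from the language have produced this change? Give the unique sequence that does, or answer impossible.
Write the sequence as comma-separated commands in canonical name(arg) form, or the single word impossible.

key: order matters: swapping arc(left, 3) and straight(3) lands elsewhere
t0: (1, 3) facing S
1. arc(left, 3) → (4, 0) facing E
2. straight(3) → (7, 0) facing E
3. straight(3) → (10, 0) facing E
uniquely the one of 64 3-step routes that fits.

arc(left, 3), straight(3), straight(3)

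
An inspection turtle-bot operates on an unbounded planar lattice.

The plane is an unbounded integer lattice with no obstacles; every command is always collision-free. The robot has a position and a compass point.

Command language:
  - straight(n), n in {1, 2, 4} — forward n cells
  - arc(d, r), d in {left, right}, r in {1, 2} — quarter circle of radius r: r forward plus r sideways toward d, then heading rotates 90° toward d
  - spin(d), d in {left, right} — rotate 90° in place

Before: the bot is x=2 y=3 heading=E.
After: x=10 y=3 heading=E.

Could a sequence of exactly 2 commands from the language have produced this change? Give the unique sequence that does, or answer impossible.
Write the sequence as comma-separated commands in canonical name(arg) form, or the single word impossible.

key: still facing E at the end — nothing in the sequence rotates
begin: x=2 y=3 heading=E
step 1 (straight(4)): x=6 y=3 heading=E
step 2 (straight(4)): x=10 y=3 heading=E
all 81 alternatives checked — unique.

straight(4), straight(4)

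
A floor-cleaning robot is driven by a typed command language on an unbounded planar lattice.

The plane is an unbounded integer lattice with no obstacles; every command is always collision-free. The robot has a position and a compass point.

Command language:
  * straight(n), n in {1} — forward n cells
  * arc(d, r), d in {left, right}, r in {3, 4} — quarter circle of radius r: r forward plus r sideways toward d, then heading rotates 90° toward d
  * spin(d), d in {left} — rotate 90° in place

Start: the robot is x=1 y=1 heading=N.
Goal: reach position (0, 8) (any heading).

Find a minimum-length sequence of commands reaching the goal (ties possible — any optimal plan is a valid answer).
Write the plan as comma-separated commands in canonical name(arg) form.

initial: x=1 y=1 heading=N
t=1 arc(right, 3) ⇒ x=4 y=4 heading=E
t=2 spin(left) ⇒ x=4 y=4 heading=N
t=3 arc(left, 4) ⇒ x=0 y=8 heading=W
shorter routes all fall short; 3 is best.

arc(right, 3), spin(left), arc(left, 4)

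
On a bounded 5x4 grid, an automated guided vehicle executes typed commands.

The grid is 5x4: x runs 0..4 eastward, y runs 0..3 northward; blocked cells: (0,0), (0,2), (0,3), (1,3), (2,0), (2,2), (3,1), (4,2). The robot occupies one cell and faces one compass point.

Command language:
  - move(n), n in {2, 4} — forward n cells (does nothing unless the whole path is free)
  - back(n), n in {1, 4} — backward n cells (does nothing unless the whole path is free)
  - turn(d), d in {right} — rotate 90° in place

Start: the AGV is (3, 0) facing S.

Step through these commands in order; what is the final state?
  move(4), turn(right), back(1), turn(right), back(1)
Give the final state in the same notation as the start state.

from: (3, 0) facing S
step 1 (move(4)): (3, 0) facing S
step 2 (turn(right)): (3, 0) facing W
step 3 (back(1)): (4, 0) facing W
step 4 (turn(right)): (4, 0) facing N
step 5 (back(1)): (4, 0) facing N

(4, 0) facing N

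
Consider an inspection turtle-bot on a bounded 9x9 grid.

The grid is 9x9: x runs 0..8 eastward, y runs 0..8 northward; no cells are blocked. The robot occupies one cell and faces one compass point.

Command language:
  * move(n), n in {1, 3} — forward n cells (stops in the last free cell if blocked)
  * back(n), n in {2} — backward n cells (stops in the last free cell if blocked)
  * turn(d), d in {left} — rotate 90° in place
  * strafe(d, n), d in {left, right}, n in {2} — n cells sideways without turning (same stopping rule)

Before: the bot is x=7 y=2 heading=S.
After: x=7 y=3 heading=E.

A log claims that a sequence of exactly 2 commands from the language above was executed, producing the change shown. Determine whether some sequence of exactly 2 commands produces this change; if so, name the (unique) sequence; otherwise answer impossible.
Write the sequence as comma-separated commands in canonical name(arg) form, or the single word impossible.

every 2-command combo misses the target.

impossible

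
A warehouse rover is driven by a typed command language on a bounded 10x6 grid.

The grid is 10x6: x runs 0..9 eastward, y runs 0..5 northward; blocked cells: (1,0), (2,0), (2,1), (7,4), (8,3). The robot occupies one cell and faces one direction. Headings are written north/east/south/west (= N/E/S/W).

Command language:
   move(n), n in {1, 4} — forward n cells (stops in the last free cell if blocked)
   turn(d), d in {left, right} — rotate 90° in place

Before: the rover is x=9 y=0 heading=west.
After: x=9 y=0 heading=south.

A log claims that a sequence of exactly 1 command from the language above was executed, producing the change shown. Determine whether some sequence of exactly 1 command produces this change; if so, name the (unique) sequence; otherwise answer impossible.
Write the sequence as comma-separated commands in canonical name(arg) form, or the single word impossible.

key: (9,0) unchanged — the single command moves nothing
t0: x=9 y=0 heading=west
[1] after turn(left): x=9 y=0 heading=south
all 4 alternatives checked — unique.

turn(left)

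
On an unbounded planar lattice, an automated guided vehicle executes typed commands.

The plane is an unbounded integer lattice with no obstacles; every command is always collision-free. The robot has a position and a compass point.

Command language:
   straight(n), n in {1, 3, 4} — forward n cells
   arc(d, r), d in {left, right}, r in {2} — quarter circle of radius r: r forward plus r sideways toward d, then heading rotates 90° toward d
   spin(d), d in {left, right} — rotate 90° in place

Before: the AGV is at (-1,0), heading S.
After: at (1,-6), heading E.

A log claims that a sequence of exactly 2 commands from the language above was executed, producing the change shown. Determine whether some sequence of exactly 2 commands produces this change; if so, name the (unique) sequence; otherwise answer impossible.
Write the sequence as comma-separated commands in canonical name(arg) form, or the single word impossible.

key: order matters: swapping straight(4) and arc(left, 2) lands elsewhere
begin: at (-1,0), heading S
1. straight(4) → at (-1,-4), heading S
2. arc(left, 2) → at (1,-6), heading E
all 49 alternatives checked — unique.

straight(4), arc(left, 2)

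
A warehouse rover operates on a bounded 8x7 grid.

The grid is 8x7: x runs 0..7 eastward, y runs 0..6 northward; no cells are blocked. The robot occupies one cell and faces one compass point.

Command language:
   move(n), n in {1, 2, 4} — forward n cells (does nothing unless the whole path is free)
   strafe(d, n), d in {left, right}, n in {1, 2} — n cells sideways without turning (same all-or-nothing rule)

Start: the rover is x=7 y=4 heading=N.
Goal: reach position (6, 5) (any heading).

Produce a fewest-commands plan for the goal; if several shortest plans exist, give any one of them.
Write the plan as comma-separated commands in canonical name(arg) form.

start: x=7 y=4 heading=N
t=1 move(1) ⇒ x=7 y=5 heading=N
t=2 strafe(left, 1) ⇒ x=6 y=5 heading=N
shorter routes all fall short; 2 is best.

move(1), strafe(left, 1)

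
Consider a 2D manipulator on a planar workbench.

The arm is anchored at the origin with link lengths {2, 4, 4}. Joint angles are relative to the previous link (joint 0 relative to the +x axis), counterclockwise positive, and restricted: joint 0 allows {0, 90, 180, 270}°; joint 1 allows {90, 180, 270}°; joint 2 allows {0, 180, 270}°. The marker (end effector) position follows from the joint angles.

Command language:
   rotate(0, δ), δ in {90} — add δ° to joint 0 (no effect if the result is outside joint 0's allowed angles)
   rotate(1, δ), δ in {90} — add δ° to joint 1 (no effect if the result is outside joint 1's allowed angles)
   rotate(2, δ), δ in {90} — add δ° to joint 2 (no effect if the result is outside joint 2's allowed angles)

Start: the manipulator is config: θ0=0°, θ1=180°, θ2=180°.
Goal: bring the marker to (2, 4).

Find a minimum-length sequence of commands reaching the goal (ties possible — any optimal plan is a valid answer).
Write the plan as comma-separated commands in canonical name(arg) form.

start: config: θ0=0°, θ1=180°, θ2=180°
step 1 (rotate(0, 90)): config: θ0=90°, θ1=180°, θ2=180°
step 2 (rotate(0, 90)): config: θ0=180°, θ1=180°, θ2=180°
step 3 (rotate(2, 90)): config: θ0=180°, θ1=180°, θ2=270°
step 4 (rotate(1, 90)): config: θ0=180°, θ1=270°, θ2=270°
no 3-step plan works, so 4 is optimal.

rotate(0, 90), rotate(0, 90), rotate(2, 90), rotate(1, 90)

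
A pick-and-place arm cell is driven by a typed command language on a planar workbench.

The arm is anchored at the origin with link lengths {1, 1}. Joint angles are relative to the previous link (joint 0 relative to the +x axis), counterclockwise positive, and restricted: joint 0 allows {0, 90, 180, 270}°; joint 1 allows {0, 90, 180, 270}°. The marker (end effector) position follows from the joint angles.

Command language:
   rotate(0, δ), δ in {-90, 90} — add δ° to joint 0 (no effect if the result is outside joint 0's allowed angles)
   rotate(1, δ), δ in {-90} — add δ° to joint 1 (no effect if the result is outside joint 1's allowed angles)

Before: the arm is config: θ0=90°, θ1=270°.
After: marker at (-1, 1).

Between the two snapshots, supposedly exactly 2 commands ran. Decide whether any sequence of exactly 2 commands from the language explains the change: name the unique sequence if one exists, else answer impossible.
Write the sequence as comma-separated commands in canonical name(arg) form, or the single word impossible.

rotate(1, -90), rotate(1, -90)

initial: config: θ0=90°, θ1=270°
t=1 rotate(1, -90) ⇒ config: θ0=90°, θ1=180°
t=2 rotate(1, -90) ⇒ config: θ0=90°, θ1=90°
all 9 alternatives checked — unique.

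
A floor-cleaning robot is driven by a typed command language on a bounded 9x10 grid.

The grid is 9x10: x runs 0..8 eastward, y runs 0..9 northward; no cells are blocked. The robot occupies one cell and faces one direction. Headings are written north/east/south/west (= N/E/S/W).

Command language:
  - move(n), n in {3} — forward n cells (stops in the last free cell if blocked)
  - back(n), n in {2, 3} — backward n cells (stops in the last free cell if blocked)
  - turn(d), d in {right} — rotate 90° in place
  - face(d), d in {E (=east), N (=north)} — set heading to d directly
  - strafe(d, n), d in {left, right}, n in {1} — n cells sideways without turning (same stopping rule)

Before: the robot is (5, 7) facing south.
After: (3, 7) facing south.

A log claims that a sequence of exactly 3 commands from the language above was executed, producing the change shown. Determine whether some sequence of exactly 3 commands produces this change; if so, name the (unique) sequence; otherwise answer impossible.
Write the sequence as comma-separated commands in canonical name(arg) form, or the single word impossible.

key: running turn(right) before face(E) would end elsewhere — order is forced
initial: (5, 7) facing south
t=1 face(E) ⇒ (5, 7) facing east
t=2 back(2) ⇒ (3, 7) facing east
t=3 turn(right) ⇒ (3, 7) facing south
no other 3-command option fits: unique.

face(E), back(2), turn(right)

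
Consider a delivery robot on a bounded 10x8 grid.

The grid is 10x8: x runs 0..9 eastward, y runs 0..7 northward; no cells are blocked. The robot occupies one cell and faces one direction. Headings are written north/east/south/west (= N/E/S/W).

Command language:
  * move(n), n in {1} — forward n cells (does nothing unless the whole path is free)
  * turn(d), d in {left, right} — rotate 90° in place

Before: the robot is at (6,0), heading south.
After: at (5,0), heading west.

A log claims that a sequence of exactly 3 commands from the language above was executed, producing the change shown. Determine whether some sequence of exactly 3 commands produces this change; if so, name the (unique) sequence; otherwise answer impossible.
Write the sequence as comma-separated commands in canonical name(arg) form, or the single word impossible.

move(1), turn(right), move(1)

key: the first move(1) would leave the grid, so it does nothing
from: at (6,0), heading south
1. move(1) → at (6,0), heading south
2. turn(right) → at (6,0), heading west
3. move(1) → at (5,0), heading west
uniquely the one of 27 3-step routes that fits.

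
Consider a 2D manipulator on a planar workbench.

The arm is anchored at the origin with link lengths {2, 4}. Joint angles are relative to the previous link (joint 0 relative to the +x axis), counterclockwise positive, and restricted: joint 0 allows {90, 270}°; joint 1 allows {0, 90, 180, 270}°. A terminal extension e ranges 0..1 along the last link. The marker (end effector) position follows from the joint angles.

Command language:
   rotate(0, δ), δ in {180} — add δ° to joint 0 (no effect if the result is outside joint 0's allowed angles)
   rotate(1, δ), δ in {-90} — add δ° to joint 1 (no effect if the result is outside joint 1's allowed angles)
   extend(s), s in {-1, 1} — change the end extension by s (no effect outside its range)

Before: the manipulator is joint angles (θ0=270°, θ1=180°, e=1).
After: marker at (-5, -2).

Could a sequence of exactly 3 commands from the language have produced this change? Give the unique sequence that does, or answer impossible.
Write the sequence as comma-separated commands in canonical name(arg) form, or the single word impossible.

start: joint angles (θ0=270°, θ1=180°, e=1)
[1] after rotate(1, -90): joint angles (θ0=270°, θ1=90°, e=1)
[2] after rotate(1, -90): joint angles (θ0=270°, θ1=0°, e=1)
[3] after rotate(1, -90): joint angles (θ0=270°, θ1=270°, e=1)
no rival 3-sequence matches.

rotate(1, -90), rotate(1, -90), rotate(1, -90)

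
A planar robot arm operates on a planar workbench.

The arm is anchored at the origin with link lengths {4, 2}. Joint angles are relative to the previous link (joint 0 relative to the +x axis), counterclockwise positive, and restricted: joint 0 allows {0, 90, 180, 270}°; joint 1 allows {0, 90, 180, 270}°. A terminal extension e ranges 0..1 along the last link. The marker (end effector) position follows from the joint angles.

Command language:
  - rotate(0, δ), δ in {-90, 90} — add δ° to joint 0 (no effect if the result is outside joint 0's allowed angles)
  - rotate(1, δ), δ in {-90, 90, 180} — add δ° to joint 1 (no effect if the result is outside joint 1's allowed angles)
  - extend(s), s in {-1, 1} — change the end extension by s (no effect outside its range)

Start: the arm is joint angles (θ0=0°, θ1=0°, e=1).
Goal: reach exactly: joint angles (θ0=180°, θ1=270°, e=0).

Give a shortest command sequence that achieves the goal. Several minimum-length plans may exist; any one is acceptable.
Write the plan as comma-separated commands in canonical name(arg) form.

rotate(0, 90), rotate(0, 90), rotate(1, -90), extend(-1)

from: joint angles (θ0=0°, θ1=0°, e=1)
1. rotate(0, 90) → joint angles (θ0=90°, θ1=0°, e=1)
2. rotate(0, 90) → joint angles (θ0=180°, θ1=0°, e=1)
3. rotate(1, -90) → joint angles (θ0=180°, θ1=270°, e=1)
4. extend(-1) → joint angles (θ0=180°, θ1=270°, e=0)
nothing shorter than 4 reaches the goal.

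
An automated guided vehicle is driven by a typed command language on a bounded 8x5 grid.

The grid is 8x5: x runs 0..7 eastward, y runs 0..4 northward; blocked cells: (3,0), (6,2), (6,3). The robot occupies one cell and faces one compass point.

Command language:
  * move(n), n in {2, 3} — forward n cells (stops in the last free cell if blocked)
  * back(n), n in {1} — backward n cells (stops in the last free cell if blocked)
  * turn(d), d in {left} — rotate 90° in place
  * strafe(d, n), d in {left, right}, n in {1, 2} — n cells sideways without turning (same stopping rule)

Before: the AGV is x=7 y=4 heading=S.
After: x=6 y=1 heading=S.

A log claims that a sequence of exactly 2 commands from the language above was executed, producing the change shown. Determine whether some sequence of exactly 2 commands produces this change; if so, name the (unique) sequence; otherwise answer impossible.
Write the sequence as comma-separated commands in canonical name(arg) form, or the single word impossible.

key: running strafe(right, 1) before move(3) would end elsewhere — order is forced
from: x=7 y=4 heading=S
[1] after move(3): x=7 y=1 heading=S
[2] after strafe(right, 1): x=6 y=1 heading=S
no other 2-command option fits: unique.

move(3), strafe(right, 1)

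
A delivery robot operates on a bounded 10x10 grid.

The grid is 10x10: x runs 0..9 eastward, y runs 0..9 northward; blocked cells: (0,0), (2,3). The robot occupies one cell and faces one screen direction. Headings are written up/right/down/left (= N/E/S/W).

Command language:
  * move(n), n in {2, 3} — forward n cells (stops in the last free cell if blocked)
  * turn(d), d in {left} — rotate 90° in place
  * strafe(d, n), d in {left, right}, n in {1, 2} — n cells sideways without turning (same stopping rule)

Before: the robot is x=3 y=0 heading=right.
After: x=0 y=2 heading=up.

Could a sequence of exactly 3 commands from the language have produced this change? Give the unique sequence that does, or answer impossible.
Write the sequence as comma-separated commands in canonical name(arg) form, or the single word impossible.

impossible

checked all 3-command options: none fits.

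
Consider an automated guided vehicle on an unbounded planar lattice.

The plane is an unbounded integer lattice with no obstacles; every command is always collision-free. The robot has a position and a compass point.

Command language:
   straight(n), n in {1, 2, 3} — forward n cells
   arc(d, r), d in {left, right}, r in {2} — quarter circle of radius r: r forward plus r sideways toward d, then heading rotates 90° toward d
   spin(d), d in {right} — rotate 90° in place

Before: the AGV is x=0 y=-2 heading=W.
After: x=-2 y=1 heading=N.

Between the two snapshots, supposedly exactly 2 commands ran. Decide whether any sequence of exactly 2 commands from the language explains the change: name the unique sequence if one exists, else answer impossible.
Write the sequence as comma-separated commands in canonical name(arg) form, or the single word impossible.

arc(right, 2), straight(1)

key: position moved to (-2,1) AND the heading swung to N — translation plus rotation needed
from: x=0 y=-2 heading=W
1. arc(right, 2) → x=-2 y=0 heading=N
2. straight(1) → x=-2 y=1 heading=N
all 36 alternatives checked — unique.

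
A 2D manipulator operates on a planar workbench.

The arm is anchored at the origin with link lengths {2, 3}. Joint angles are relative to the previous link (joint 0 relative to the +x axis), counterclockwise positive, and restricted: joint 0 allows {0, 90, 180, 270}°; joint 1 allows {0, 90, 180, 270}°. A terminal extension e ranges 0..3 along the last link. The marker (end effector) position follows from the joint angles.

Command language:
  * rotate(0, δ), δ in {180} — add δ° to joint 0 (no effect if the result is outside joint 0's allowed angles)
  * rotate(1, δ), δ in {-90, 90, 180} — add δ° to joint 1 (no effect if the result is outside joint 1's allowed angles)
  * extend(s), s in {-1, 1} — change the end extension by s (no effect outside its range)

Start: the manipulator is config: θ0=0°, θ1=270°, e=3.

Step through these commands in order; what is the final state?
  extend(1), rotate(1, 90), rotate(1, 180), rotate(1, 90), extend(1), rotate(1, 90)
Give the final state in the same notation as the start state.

config: θ0=0°, θ1=0°, e=3

begin: config: θ0=0°, θ1=270°, e=3
t=1 extend(1) ⇒ config: θ0=0°, θ1=270°, e=3
t=2 rotate(1, 90) ⇒ config: θ0=0°, θ1=0°, e=3
t=3 rotate(1, 180) ⇒ config: θ0=0°, θ1=180°, e=3
t=4 rotate(1, 90) ⇒ config: θ0=0°, θ1=270°, e=3
t=5 extend(1) ⇒ config: θ0=0°, θ1=270°, e=3
t=6 rotate(1, 90) ⇒ config: θ0=0°, θ1=0°, e=3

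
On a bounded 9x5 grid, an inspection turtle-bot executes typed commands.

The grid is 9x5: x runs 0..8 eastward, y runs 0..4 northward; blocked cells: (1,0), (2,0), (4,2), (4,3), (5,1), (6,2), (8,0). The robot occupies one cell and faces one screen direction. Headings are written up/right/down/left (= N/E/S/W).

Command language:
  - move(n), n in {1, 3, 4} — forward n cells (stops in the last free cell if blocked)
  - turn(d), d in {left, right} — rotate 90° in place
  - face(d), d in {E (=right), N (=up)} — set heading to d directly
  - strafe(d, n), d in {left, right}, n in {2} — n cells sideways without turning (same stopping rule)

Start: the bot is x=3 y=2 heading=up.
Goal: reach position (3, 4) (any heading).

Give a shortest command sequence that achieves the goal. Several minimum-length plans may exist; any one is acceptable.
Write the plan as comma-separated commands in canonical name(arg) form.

move(3)

from: x=3 y=2 heading=up
step 1 (move(3)): x=3 y=4 heading=up
minimal: 1 command(s), checked below 1.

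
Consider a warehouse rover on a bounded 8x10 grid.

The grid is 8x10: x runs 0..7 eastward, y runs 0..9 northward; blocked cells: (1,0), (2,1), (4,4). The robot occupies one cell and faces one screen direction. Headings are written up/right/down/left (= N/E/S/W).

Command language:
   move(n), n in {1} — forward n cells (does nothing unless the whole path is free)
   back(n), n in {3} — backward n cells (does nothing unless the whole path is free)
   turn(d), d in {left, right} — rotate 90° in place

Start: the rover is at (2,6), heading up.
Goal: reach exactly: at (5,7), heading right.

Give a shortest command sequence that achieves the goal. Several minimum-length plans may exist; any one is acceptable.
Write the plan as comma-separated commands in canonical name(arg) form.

move(1), turn(right), move(1), move(1), move(1)

begin: at (2,6), heading up
[1] after move(1): at (2,7), heading up
[2] after turn(right): at (2,7), heading right
[3] after move(1): at (3,7), heading right
[4] after move(1): at (4,7), heading right
[5] after move(1): at (5,7), heading right
nothing shorter than 5 reaches the goal.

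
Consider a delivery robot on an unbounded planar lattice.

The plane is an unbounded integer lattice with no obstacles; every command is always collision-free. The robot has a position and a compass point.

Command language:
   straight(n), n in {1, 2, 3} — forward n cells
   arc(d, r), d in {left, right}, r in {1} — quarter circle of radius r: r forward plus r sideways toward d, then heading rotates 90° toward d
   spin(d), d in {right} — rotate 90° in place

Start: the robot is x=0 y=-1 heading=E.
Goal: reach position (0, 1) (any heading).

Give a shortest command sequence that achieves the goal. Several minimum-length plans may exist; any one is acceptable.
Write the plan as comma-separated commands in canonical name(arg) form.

t0: x=0 y=-1 heading=E
[1] after arc(left, 1): x=1 y=0 heading=N
[2] after arc(left, 1): x=0 y=1 heading=W
minimal: 2 command(s), checked below 2.

arc(left, 1), arc(left, 1)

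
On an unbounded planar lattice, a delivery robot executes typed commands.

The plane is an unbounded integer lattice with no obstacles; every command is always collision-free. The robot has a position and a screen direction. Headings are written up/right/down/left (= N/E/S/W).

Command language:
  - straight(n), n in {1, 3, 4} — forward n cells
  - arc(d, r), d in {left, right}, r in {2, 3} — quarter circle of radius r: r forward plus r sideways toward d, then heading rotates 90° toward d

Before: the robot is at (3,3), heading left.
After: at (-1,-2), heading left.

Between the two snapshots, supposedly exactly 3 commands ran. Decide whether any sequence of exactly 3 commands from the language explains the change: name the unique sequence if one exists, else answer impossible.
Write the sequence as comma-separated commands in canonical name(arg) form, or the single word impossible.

arc(left, 2), straight(1), arc(right, 2)

key: still facing W at the end — net rotation zero over 3 steps
initial: at (3,3), heading left
step 1 (arc(left, 2)): at (1,1), heading down
step 2 (straight(1)): at (1,0), heading down
step 3 (arc(right, 2)): at (-1,-2), heading left
uniquely the one of 343 3-step routes that fits.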